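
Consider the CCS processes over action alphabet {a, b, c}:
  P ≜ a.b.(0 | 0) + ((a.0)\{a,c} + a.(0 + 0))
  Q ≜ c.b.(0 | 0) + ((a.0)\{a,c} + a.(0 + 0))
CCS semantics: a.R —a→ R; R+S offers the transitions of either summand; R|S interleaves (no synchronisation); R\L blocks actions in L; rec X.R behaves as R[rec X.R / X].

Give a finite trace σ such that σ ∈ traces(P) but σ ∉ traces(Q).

ab

LTS(P): 4 reachable states
  u0 = a.b.(0 | 0) + ((a.0)\{a,c} + a.(0 + 0)) | =a=> u1, =a=> u2
  u1 = 0 + 0 | ∅
  u2 = b.(0 | 0) | =b=> u3
  u3 = 0 | 0 | ∅
LTS(Q): 4 reachable states
  v0 = c.b.(0 | 0) + ((a.0)\{a,c} + a.(0 + 0)) | =a=> v1, =c=> v2
  v1 = 0 + 0 | ∅
  v2 = b.(0 | 0) | =b=> v3
  v3 = 0 | 0 | ∅
Trace ⟨ab⟩ through P, begin at {u0}:
  [1] a ⇒ {u1, u2}
  [2] b ⇒ {u3}
  — P admits the full trace.
Trace ⟨ab⟩ through Q, begin at {v0}:
  [1] a ⇒ {v1}
  [2] b ⇒ ∅  — Q cannot continue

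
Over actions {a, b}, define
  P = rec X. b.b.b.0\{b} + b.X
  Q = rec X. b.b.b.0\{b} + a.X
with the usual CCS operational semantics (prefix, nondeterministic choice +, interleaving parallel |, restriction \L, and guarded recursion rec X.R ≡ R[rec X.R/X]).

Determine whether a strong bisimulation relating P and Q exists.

Reachable graph of P (4 states):
  m0 = rec X. b.b.b.0\{b} + b.X → =b=> m0, =b=> m1
  m1 = b.b.0\{b} → =b=> m2
  m2 = b.0\{b} → =b=> m3
  m3 = 0\{b} → ∅
Reachable graph of Q (4 states):
  n0 = rec X. b.b.b.0\{b} + a.X → =a=> n0, =b=> n1
  n1 = b.b.0\{b} → =b=> n2
  n2 = b.0\{b} → =b=> n3
  n3 = 0\{b} → ∅
Partition-refinement fixed point:
  B0 = {m0}
  B1 = {m1, n1}
  B2 = {m2, n2}
  B3 = {m3, n3}
  B4 = {n0}
m0 ∈ B0, n0 ∈ B4 → different blocks

NO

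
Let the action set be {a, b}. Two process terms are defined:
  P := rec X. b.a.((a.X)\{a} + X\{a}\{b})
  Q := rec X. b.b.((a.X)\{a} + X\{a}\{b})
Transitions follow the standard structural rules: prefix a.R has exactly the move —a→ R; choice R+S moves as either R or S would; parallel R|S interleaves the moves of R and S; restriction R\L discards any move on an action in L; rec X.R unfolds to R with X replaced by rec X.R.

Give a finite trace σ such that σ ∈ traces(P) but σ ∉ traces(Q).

LTS(P): 3 reachable states
  p0 = rec X. b.a.((a.X)\{a} + X\{a}\{b}) → --b--▸ p1
  p1 = a.((a.(rec X. b.a.((a.X)\{a} + X\{a}\{b})))\{a} + (rec X. b.a.((a.X)\{a} + X\{a}\{b}))\{a}\{b}) → --a--▸ p2
  p2 = (a.(rec X. b.a.((a.X)\{a} + X\{a}\{b})))\{a} + (rec X. b.a.((a.X)\{a} + X\{a}\{b}))\{a}\{b} → ·
LTS(Q): 3 reachable states
  q0 = rec X. b.b.((a.X)\{a} + X\{a}\{b}) → --b--▸ q1
  q1 = b.((a.(rec X. b.b.((a.X)\{a} + X\{a}\{b})))\{a} + (rec X. b.b.((a.X)\{a} + X\{a}\{b}))\{a}\{b}) → --b--▸ q2
  q2 = (a.(rec X. b.b.((a.X)\{a} + X\{a}\{b})))\{a} + (rec X. b.b.((a.X)\{a} + X\{a}\{b}))\{a}\{b} → ·
Executing ba from P (initial set {p0}):
  after b @ step 1: {p1}
  after a @ step 2: {p2}
  ✓ P
Executing ba from Q (initial set {q0}):
  after b @ step 1: {q1}
  after a @ step 2: no successor for Q

ba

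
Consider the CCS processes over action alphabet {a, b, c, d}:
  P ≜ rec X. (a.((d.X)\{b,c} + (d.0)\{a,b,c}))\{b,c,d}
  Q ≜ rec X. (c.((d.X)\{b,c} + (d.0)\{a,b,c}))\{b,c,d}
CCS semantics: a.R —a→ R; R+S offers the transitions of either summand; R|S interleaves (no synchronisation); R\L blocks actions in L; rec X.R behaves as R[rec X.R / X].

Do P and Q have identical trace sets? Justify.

P's transition system — 2 states:
  p0 = rec X. (a.((d.X)\{b,c} + (d.0)\{a,b,c}))\{b,c,d} :: =a=> p1
  p1 = ((d.(rec X. (a.((d.X)\{b,c} + (d.0)\{a,b,c}))\{b,c,d}))\{b,c} + (d.0)\{a,b,c})\{b,c,d} :: deadlocked
Q's transition system — 1 states:
  q0 = rec X. (c.((d.X)\{b,c} + (d.0)\{a,b,c}))\{b,c,d} :: deadlocked
Trace ⟨a⟩ through P, begin at {p0}:
  [1] a ⇒ {p1}
  P completes σ.
Trace ⟨a⟩ through Q, begin at {q0}:
  [1] a ⇒ ∅  — Q cannot continue

traces(P) ≠ traces(Q) — witness ⟨a⟩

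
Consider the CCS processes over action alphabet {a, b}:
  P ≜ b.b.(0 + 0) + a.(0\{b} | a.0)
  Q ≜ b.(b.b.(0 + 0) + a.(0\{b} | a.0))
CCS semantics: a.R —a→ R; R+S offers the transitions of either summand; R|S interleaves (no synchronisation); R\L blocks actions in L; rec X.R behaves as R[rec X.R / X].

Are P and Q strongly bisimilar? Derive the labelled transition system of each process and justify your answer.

NO

Reachable graph of P (5 states):
  s0 = b.b.(0 + 0) + a.(0\{b} | a.0) | —a→ s1, —b→ s2
  s1 = 0\{b} | a.0 | —a→ s3
  s2 = b.(0 + 0) | —b→ s4
  s3 = 0\{b} | 0 | (no moves)
  s4 = 0 + 0 | (no moves)
Reachable graph of Q (6 states):
  t0 = b.(b.b.(0 + 0) + a.(0\{b} | a.0)) | —b→ t1
  t1 = b.b.(0 + 0) + a.(0\{b} | a.0) | —a→ t2, —b→ t3
  t2 = 0\{b} | a.0 | —a→ t4
  t3 = b.(0 + 0) | —b→ t5
  t4 = 0\{b} | 0 | (no moves)
  t5 = 0 + 0 | (no moves)
Partition-refinement fixed point:
  B0 = {s0, t1}
  B1 = {s1, t2}
  B2 = {s3, s4, t4, t5}
  B3 = {s2, t3}
  B4 = {t0}
s0 ∈ B0, t0 ∈ B4 → different blocks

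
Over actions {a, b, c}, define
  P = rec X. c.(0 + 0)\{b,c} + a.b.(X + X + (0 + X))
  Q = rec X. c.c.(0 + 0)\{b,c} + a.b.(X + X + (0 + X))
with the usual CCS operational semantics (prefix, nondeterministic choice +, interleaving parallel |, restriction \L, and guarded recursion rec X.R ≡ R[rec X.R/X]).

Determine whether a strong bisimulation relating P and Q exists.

LTS(P): 4 reachable states
  m0 = rec X. c.(0 + 0)\{b,c} + a.b.(X + X + (0 + X)) → -a-> m1, -c-> m2
  m1 = b.((rec X. c.(0 + 0)\{b,c} + a.b.(X + X + (0 + X))) + (rec X. c.(0 + 0)\{b,c} + a.b.(X + X + (0 + X))) + (0 + (rec X. c.(0 + 0)\{b,c} + a.b.(X + X + (0 + X))))) → -b-> m3
  m2 = (0 + 0)\{b,c} → ·
  m3 = (rec X. c.(0 + 0)\{b,c} + a.b.(X + X + (0 + X))) + (rec X. c.(0 + 0)\{b,c} + a.b.(X + X + (0 + X))) + (0 + (rec X. c.(0 + 0)\{b,c} + a.b.(X + X + (0 + X)))) → -a-> m1, -c-> m2
LTS(Q): 5 reachable states
  n0 = rec X. c.c.(0 + 0)\{b,c} + a.b.(X + X + (0 + X)) → -a-> n1, -c-> n2
  n1 = b.((rec X. c.c.(0 + 0)\{b,c} + a.b.(X + X + (0 + X))) + (rec X. c.c.(0 + 0)\{b,c} + a.b.(X + X + (0 + X))) + (0 + (rec X. c.c.(0 + 0)\{b,c} + a.b.(X + X + (0 + X))))) → -b-> n3
  n2 = c.(0 + 0)\{b,c} → -c-> n4
  n3 = (rec X. c.c.(0 + 0)\{b,c} + a.b.(X + X + (0 + X))) + (rec X. c.c.(0 + 0)\{b,c} + a.b.(X + X + (0 + X))) + (0 + (rec X. c.c.(0 + 0)\{b,c} + a.b.(X + X + (0 + X)))) → -a-> n1, -c-> n2
  n4 = (0 + 0)\{b,c} → ·
Bisimilarity quotient blocks:
  B0 = {m0, m3}
  B1 = {m2, n4}
  B2 = {m1}
  B3 = {n0, n3}
  B4 = {n2}
  B5 = {n1}
m0 ∈ B0, n0 ∈ B3 → different blocks

NO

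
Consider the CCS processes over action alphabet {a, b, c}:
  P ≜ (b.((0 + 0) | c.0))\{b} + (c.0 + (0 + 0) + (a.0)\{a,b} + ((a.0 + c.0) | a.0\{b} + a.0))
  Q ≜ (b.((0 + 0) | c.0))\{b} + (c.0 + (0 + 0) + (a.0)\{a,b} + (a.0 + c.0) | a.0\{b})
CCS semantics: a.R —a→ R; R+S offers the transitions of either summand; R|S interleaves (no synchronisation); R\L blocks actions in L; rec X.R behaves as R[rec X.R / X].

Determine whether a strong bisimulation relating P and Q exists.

Reachable graph of P (5 states):
  p0 = (b.((0 + 0) | c.0))\{b} + (c.0 + (0 + 0) + (a.0)\{a,b} + ((a.0 + c.0) | a.0\{b} + a.0)) :: —a→ p1, —a→ p2, —a→ p3, —c→ p2, —c→ p3
  p1 = (a.0 + c.0) | 0\{b} :: —a→ p4, —c→ p4
  p2 = 0 :: stopped
  p3 = 0 | a.0\{b} :: —a→ p4
  p4 = 0 | 0\{b} :: stopped
Reachable graph of Q (5 states):
  q0 = (b.((0 + 0) | c.0))\{b} + (c.0 + (0 + 0) + (a.0)\{a,b} + (a.0 + c.0) | a.0\{b}) :: —a→ q1, —a→ q2, —c→ q2, —c→ q3
  q1 = (a.0 + c.0) | 0\{b} :: —a→ q4, —c→ q4
  q2 = 0 | a.0\{b} :: —a→ q4
  q3 = 0 :: stopped
  q4 = 0 | 0\{b} :: stopped
Partition-refinement fixed point:
  B0 = {p0}
  B1 = {p2, p4, q3, q4}
  B2 = {p3, q2}
  B3 = {p1, q1}
  B4 = {q0}
p0 ∈ B0, q0 ∈ B4 → different blocks

NO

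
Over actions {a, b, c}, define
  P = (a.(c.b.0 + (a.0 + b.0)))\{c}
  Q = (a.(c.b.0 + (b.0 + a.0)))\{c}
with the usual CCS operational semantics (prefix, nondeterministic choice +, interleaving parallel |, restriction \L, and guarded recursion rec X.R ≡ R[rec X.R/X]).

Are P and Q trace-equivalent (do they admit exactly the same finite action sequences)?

traces(P) = traces(Q)

Reachable graph of P (3 states):
  s0 = (a.(c.b.0 + (a.0 + b.0)))\{c} | =a=> s1
  s1 = (c.b.0 + (a.0 + b.0))\{c} | =a=> s2, =b=> s2
  s2 = 0\{c} | ·
Reachable graph of Q (3 states):
  t0 = (a.(c.b.0 + (b.0 + a.0)))\{c} | =a=> t1
  t1 = (c.b.0 + (b.0 + a.0))\{c} | =a=> t2, =b=> t2
  t2 = 0\{c} | ·
Partition-refinement fixed point:
  B0 = {s0, t0}
  B1 = {s1, t1}
  B2 = {s2, t2}
s0 ∈ B0, t0 ∈ B0 → same block
Bisimilar ⇒ trace-equivalent.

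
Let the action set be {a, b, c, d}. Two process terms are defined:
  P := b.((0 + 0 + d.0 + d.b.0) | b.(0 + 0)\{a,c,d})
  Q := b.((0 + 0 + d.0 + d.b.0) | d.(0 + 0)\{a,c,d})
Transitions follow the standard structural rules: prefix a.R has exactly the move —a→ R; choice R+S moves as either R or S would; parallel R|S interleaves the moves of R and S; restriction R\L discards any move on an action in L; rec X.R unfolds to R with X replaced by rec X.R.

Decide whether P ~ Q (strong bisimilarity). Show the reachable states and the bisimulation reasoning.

P's transition system — 7 states:
  p0 = b.((0 + 0 + d.0 + d.b.0) | b.(0 + 0)\{a,c,d}) :: -b-> p1
  p1 = (0 + 0 + d.0 + d.b.0) | b.(0 + 0)\{a,c,d} :: -b-> p2, -d-> p3, -d-> p4
  p2 = (0 + 0 + d.0 + d.b.0) | (0 + 0)\{a,c,d} :: -d-> p5, -d-> p6
  p3 = 0 | b.(0 + 0)\{a,c,d} :: -b-> p5
  p4 = b.0 | b.(0 + 0)\{a,c,d} :: -b-> p3, -b-> p6
  p5 = 0 | (0 + 0)\{a,c,d} :: (no moves)
  p6 = b.0 | (0 + 0)\{a,c,d} :: -b-> p5
Q's transition system — 7 states:
  q0 = b.((0 + 0 + d.0 + d.b.0) | d.(0 + 0)\{a,c,d}) :: -b-> q1
  q1 = (0 + 0 + d.0 + d.b.0) | d.(0 + 0)\{a,c,d} :: -d-> q2, -d-> q3, -d-> q4
  q2 = (0 + 0 + d.0 + d.b.0) | (0 + 0)\{a,c,d} :: -d-> q5, -d-> q6
  q3 = 0 | d.(0 + 0)\{a,c,d} :: -d-> q5
  q4 = b.0 | d.(0 + 0)\{a,c,d} :: -b-> q3, -d-> q6
  q5 = 0 | (0 + 0)\{a,c,d} :: (no moves)
  q6 = b.0 | (0 + 0)\{a,c,d} :: -b-> q5
Partition-refinement fixed point:
  B0 = {p0}
  B1 = {p1}
  B2 = {p2, q2}
  B3 = {p3, p6, q6}
  B4 = {p5, q5}
  B5 = {p4}
  B6 = {q0}
  B7 = {q1}
  B8 = {q3}
  B9 = {q4}
p0 ∈ B0, q0 ∈ B6 → different blocks

P ≁ Q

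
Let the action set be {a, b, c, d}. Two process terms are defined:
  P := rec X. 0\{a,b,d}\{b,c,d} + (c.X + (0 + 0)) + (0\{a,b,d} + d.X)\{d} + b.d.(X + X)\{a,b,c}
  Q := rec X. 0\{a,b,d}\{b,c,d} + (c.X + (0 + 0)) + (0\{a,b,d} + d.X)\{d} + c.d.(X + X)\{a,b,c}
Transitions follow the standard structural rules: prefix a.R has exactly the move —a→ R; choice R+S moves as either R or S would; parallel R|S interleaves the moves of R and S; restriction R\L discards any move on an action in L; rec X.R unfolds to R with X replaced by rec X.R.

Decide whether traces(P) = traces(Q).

NO — witness ⟨b⟩

P's transition system — 3 states:
  s0 = rec X. 0\{a,b,d}\{b,c,d} + (c.X + (0 + 0)) + (0\{a,b,d} + d.X)\{d} + b.d.(X + X)\{a,b,c} :: -b-> s1, -c-> s0
  s1 = d.((rec X. 0\{a,b,d}\{b,c,d} + (c.X + (0 + 0)) + (0\{a,b,d} + d.X)\{d} + b.d.(X + X)\{a,b,c}) + (rec X. 0\{a,b,d}\{b,c,d} + (c.X + (0 + 0)) + (0\{a,b,d} + d.X)\{d} + b.d.(X + X)\{a,b,c}))\{a,b,c} :: -d-> s2
  s2 = ((rec X. 0\{a,b,d}\{b,c,d} + (c.X + (0 + 0)) + (0\{a,b,d} + d.X)\{d} + b.d.(X + X)\{a,b,c}) + (rec X. 0\{a,b,d}\{b,c,d} + (c.X + (0 + 0)) + (0\{a,b,d} + d.X)\{d} + b.d.(X + X)\{a,b,c}))\{a,b,c} :: stopped
Q's transition system — 3 states:
  t0 = rec X. 0\{a,b,d}\{b,c,d} + (c.X + (0 + 0)) + (0\{a,b,d} + d.X)\{d} + c.d.(X + X)\{a,b,c} :: -c-> t0, -c-> t1
  t1 = d.((rec X. 0\{a,b,d}\{b,c,d} + (c.X + (0 + 0)) + (0\{a,b,d} + d.X)\{d} + c.d.(X + X)\{a,b,c}) + (rec X. 0\{a,b,d}\{b,c,d} + (c.X + (0 + 0)) + (0\{a,b,d} + d.X)\{d} + c.d.(X + X)\{a,b,c}))\{a,b,c} :: -d-> t2
  t2 = ((rec X. 0\{a,b,d}\{b,c,d} + (c.X + (0 + 0)) + (0\{a,b,d} + d.X)\{d} + c.d.(X + X)\{a,b,c}) + (rec X. 0\{a,b,d}\{b,c,d} + (c.X + (0 + 0)) + (0\{a,b,d} + d.X)\{d} + c.d.(X + X)\{a,b,c}))\{a,b,c} :: stopped
Run σ = ⟨b⟩ on P: start {s0}
  [1] b ⇒ {s1}
  P completes σ.
Run σ = ⟨b⟩ on Q: start {t0}
  [1] b ⇒ no successor for Q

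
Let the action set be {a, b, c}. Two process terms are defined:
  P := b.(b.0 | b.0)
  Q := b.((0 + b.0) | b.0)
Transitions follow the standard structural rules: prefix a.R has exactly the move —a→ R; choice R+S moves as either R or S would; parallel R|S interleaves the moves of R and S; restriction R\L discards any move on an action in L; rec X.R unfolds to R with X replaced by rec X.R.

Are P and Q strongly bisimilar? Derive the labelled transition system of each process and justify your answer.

P ~ Q

P's transition system — 5 states:
  m0 = b.(b.0 | b.0) → --b--▸ m1
  m1 = b.0 | b.0 → --b--▸ m2, --b--▸ m3
  m2 = 0 | b.0 → --b--▸ m4
  m3 = b.0 | 0 → --b--▸ m4
  m4 = 0 | 0 → ∅
Q's transition system — 5 states:
  n0 = b.((0 + b.0) | b.0) → --b--▸ n1
  n1 = (0 + b.0) | b.0 → --b--▸ n2, --b--▸ n3
  n2 = (0 + b.0) | 0 → --b--▸ n4
  n3 = 0 | b.0 → --b--▸ n4
  n4 = 0 | 0 → ∅
Partition-refinement fixed point:
  B0 = {m0, n0}
  B1 = {m1, n1}
  B2 = {m2, m3, n2, n3}
  B3 = {m4, n4}
m0 ∈ B0, n0 ∈ B0 → same block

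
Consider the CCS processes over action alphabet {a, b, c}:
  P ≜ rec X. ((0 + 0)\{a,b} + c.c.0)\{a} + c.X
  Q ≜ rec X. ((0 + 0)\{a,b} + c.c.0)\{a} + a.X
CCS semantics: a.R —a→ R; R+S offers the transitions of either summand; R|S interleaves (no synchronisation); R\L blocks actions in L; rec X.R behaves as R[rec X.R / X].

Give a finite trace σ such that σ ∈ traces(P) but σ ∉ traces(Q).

ccc

Reachable graph of P (3 states):
  p0 = rec X. ((0 + 0)\{a,b} + c.c.0)\{a} + c.X :: —c→ p0, —c→ p1
  p1 = (c.0)\{a} :: —c→ p2
  p2 = 0\{a} :: ∅
Reachable graph of Q (3 states):
  q0 = rec X. ((0 + 0)\{a,b} + c.c.0)\{a} + a.X :: —a→ q0, —c→ q1
  q1 = (c.0)\{a} :: —c→ q2
  q2 = 0\{a} :: ∅
Executing ccc from P (initial set {p0}):
  step 1 (c): {p0, p1}
  step 2 (c): {p0, p1, p2}
  step 3 (c): {p0, p1, p2}
  ✓ P
Executing ccc from Q (initial set {q0}):
  step 1 (c): {q1}
  step 2 (c): {q2}
  step 3 (c): ∅  — Q cannot continue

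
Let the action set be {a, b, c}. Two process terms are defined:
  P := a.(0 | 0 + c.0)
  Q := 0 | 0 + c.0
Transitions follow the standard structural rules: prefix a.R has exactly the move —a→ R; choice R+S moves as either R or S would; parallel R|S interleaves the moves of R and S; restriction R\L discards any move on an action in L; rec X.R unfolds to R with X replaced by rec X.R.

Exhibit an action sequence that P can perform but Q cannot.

a

P's transition system — 3 states:
  m0 = a.(0 | 0 + c.0) :: =a=> m1
  m1 = 0 | 0 + c.0 :: =c=> m2
  m2 = 0 :: ∅
Q's transition system — 2 states:
  n0 = 0 | 0 + c.0 :: =c=> n1
  n1 = 0 :: ∅
Trace ⟨a⟩ through P, begin at {m0}:
  [1] a ⇒ {m1}
  — P admits the full trace.
Trace ⟨a⟩ through Q, begin at {n0}:
  [1] a ⇒ ∅ (Q stuck)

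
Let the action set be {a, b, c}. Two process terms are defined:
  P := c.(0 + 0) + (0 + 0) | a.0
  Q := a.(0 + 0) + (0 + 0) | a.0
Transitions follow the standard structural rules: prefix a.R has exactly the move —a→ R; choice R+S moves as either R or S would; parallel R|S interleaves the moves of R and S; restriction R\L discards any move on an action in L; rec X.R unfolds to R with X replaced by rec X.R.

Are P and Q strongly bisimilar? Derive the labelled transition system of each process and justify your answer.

P's transition system — 3 states:
  m0 = c.(0 + 0) + (0 + 0) | a.0 → ··a··> m1, ··c··> m2
  m1 = (0 + 0) | 0 → stopped
  m2 = 0 + 0 → stopped
Q's transition system — 3 states:
  n0 = a.(0 + 0) + (0 + 0) | a.0 → ··a··> n1, ··a··> n2
  n1 = (0 + 0) | 0 → stopped
  n2 = 0 + 0 → stopped
Bisimilarity quotient blocks:
  B0 = {m0}
  B1 = {m1, m2, n1, n2}
  B2 = {n0}
m0 ∈ B0, n0 ∈ B2 → different blocks

P ≁ Q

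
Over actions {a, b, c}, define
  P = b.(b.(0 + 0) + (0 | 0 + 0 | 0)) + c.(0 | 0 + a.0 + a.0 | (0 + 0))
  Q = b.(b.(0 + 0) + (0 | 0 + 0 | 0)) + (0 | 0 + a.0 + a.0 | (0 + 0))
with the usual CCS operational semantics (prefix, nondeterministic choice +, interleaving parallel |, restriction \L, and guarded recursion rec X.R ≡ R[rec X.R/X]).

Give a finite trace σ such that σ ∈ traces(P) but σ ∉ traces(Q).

c

LTS(P): 6 reachable states
  u0 = b.(b.(0 + 0) + (0 | 0 + 0 | 0)) + c.(0 | 0 + a.0 + a.0 | (0 + 0)) ⊢ -b-> u1, -c-> u2
  u1 = b.(0 + 0) + (0 | 0 + 0 | 0) ⊢ -b-> u3
  u2 = 0 | 0 + a.0 + a.0 | (0 + 0) ⊢ -a-> u4, -a-> u5
  u3 = 0 + 0 ⊢ ·
  u4 = 0 ⊢ ·
  u5 = 0 | (0 + 0) ⊢ ·
LTS(Q): 5 reachable states
  v0 = b.(b.(0 + 0) + (0 | 0 + 0 | 0)) + (0 | 0 + a.0 + a.0 | (0 + 0)) ⊢ -a-> v1, -a-> v2, -b-> v3
  v1 = 0 ⊢ ·
  v2 = 0 | (0 + 0) ⊢ ·
  v3 = b.(0 + 0) + (0 | 0 + 0 | 0) ⊢ -b-> v4
  v4 = 0 + 0 ⊢ ·
Trace ⟨c⟩ through P, begin at {u0}:
  after c @ step 1: {u2}
  — P admits the full trace.
Trace ⟨c⟩ through Q, begin at {v0}:
  after c @ step 1: ∅ (Q stuck)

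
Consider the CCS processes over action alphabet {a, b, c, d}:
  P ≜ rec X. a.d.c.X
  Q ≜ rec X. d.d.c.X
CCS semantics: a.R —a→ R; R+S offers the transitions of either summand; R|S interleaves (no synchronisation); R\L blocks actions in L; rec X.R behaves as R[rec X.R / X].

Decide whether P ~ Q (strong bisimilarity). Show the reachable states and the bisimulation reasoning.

NO

LTS(P): 3 reachable states
  p0 = rec X. a.d.c.X has moves -a-> p1
  p1 = d.c.(rec X. a.d.c.X) has moves -d-> p2
  p2 = c.(rec X. a.d.c.X) has moves -c-> p0
LTS(Q): 3 reachable states
  q0 = rec X. d.d.c.X has moves -d-> q1
  q1 = d.c.(rec X. d.d.c.X) has moves -d-> q2
  q2 = c.(rec X. d.d.c.X) has moves -c-> q0
Bisimilarity quotient blocks:
  B0 = {p0}
  B1 = {p1}
  B2 = {p2}
  B3 = {q0}
  B4 = {q1}
  B5 = {q2}
p0 ∈ B0, q0 ∈ B3 → different blocks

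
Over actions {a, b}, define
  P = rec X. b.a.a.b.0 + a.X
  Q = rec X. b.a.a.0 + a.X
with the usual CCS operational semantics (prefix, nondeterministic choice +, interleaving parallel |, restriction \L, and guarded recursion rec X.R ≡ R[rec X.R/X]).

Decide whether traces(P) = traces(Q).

LTS(P): 5 reachable states
  u0 = rec X. b.a.a.b.0 + a.X :: —a→ u0, —b→ u1
  u1 = a.a.b.0 :: —a→ u2
  u2 = a.b.0 :: —a→ u3
  u3 = b.0 :: —b→ u4
  u4 = 0 :: ∅
LTS(Q): 4 reachable states
  v0 = rec X. b.a.a.0 + a.X :: —a→ v0, —b→ v1
  v1 = a.a.0 :: —a→ v2
  v2 = a.0 :: —a→ v3
  v3 = 0 :: ∅
Executing baab from P (initial set {u0}):
  [1] b ⇒ {u1}
  [2] a ⇒ {u2}
  [3] a ⇒ {u3}
  [4] b ⇒ {u4}
  — P admits the full trace.
Executing baab from Q (initial set {v0}):
  [1] b ⇒ {v1}
  [2] a ⇒ {v2}
  [3] a ⇒ {v3}
  [4] b ⇒ ∅ (Q stuck)

NO — witness ⟨baab⟩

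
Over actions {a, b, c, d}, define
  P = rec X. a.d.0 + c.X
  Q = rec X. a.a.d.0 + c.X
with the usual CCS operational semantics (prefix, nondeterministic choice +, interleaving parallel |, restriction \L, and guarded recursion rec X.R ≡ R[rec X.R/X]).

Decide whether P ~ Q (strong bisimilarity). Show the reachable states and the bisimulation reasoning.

Reachable graph of P (3 states):
  p0 = rec X. a.d.0 + c.X has moves —a→ p1, —c→ p0
  p1 = d.0 has moves —d→ p2
  p2 = 0 has moves stopped
Reachable graph of Q (4 states):
  q0 = rec X. a.a.d.0 + c.X has moves —a→ q1, —c→ q0
  q1 = a.d.0 has moves —a→ q2
  q2 = d.0 has moves —d→ q3
  q3 = 0 has moves stopped
Bisimilarity quotient blocks:
  B0 = {p0}
  B1 = {p1, q2}
  B2 = {p2, q3}
  B3 = {q0}
  B4 = {q1}
p0 ∈ B0, q0 ∈ B3 → different blocks

not bisimilar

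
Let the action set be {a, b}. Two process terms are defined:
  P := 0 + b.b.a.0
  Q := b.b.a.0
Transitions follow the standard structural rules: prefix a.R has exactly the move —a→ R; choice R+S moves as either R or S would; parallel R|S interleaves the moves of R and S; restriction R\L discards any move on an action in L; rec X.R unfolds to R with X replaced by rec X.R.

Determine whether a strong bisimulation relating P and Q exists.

LTS(P): 4 reachable states
  m0 = 0 + b.b.a.0 :: -b-> m1
  m1 = b.a.0 :: -b-> m2
  m2 = a.0 :: -a-> m3
  m3 = 0 :: ·
LTS(Q): 4 reachable states
  n0 = b.b.a.0 :: -b-> n1
  n1 = b.a.0 :: -b-> n2
  n2 = a.0 :: -a-> n3
  n3 = 0 :: ·
Partition-refinement fixed point:
  B0 = {m0, n0}
  B1 = {m1, n1}
  B2 = {m2, n2}
  B3 = {m3, n3}
m0 ∈ B0, n0 ∈ B0 → same block

P ~ Q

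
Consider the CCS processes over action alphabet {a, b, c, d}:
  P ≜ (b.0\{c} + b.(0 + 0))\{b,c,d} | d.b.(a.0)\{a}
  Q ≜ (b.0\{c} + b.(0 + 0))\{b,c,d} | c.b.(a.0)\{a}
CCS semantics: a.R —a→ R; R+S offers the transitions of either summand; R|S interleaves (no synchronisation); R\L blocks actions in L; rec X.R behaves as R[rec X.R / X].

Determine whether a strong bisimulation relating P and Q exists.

LTS(P): 3 reachable states
  p0 = (b.0\{c} + b.(0 + 0))\{b,c,d} | d.b.(a.0)\{a} ⊢ =d=> p1
  p1 = (b.0\{c} + b.(0 + 0))\{b,c,d} | b.(a.0)\{a} ⊢ =b=> p2
  p2 = (b.0\{c} + b.(0 + 0))\{b,c,d} | (a.0)\{a} ⊢ stopped
LTS(Q): 3 reachable states
  q0 = (b.0\{c} + b.(0 + 0))\{b,c,d} | c.b.(a.0)\{a} ⊢ =c=> q1
  q1 = (b.0\{c} + b.(0 + 0))\{b,c,d} | b.(a.0)\{a} ⊢ =b=> q2
  q2 = (b.0\{c} + b.(0 + 0))\{b,c,d} | (a.0)\{a} ⊢ stopped
Bisimilarity quotient blocks:
  B0 = {p0}
  B1 = {p1, q1}
  B2 = {p2, q2}
  B3 = {q0}
p0 ∈ B0, q0 ∈ B3 → different blocks

not bisimilar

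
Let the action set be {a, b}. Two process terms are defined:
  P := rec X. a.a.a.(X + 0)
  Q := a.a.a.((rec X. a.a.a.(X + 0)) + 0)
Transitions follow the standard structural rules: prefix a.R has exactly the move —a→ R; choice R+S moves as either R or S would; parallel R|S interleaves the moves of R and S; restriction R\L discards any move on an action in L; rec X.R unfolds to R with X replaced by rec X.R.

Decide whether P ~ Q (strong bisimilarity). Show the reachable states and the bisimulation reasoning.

Reachable graph of P (4 states):
  p0 = rec X. a.a.a.(X + 0) :: --a--▸ p1
  p1 = a.a.((rec X. a.a.a.(X + 0)) + 0) :: --a--▸ p2
  p2 = a.((rec X. a.a.a.(X + 0)) + 0) :: --a--▸ p3
  p3 = (rec X. a.a.a.(X + 0)) + 0 :: --a--▸ p1
Reachable graph of Q (4 states):
  q0 = a.a.a.((rec X. a.a.a.(X + 0)) + 0) :: --a--▸ q1
  q1 = a.a.((rec X. a.a.a.(X + 0)) + 0) :: --a--▸ q2
  q2 = a.((rec X. a.a.a.(X + 0)) + 0) :: --a--▸ q3
  q3 = (rec X. a.a.a.(X + 0)) + 0 :: --a--▸ q1
Bisimilarity quotient blocks:
  B0 = {p0, p1, p2, p3, q0, q1, q2, q3}
p0 ∈ B0, q0 ∈ B0 → same block

bisimilar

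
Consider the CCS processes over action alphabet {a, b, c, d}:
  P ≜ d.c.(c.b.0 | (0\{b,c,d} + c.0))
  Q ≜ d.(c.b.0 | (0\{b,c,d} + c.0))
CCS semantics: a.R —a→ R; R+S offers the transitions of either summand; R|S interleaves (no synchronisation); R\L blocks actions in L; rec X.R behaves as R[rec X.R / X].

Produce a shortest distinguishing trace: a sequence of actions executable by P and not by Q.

LTS(P): 8 reachable states
  u0 = d.c.(c.b.0 | (0\{b,c,d} + c.0)) ⊢ -d-> u1
  u1 = c.(c.b.0 | (0\{b,c,d} + c.0)) ⊢ -c-> u2
  u2 = c.b.0 | (0\{b,c,d} + c.0) ⊢ -c-> u3, -c-> u4
  u3 = b.0 | (0\{b,c,d} + c.0) ⊢ -b-> u5, -c-> u6
  u4 = c.b.0 | 0 ⊢ -c-> u6
  u5 = 0 | (0\{b,c,d} + c.0) ⊢ -c-> u7
  u6 = b.0 | 0 ⊢ -b-> u7
  u7 = 0 | 0 ⊢ deadlocked
LTS(Q): 7 reachable states
  v0 = d.(c.b.0 | (0\{b,c,d} + c.0)) ⊢ -d-> v1
  v1 = c.b.0 | (0\{b,c,d} + c.0) ⊢ -c-> v2, -c-> v3
  v2 = b.0 | (0\{b,c,d} + c.0) ⊢ -b-> v4, -c-> v5
  v3 = c.b.0 | 0 ⊢ -c-> v5
  v4 = 0 | (0\{b,c,d} + c.0) ⊢ -c-> v6
  v5 = b.0 | 0 ⊢ -b-> v6
  v6 = 0 | 0 ⊢ deadlocked
Run σ = ⟨dccc⟩ on P: start {u0}
  after d @ step 1: {u1}
  after c @ step 2: {u2}
  after c @ step 3: {u3, u4}
  after c @ step 4: {u6}
  ✓ P
Run σ = ⟨dccc⟩ on Q: start {v0}
  after d @ step 1: {v1}
  after c @ step 2: {v2, v3}
  after c @ step 3: {v5}
  after c @ step 4: ∅  — Q cannot continue

dccc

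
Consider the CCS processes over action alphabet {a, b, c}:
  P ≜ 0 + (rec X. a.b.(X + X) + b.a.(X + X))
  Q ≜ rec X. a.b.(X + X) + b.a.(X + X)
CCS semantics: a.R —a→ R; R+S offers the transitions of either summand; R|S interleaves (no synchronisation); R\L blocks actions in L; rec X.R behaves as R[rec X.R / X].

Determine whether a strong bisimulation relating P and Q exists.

P's transition system — 4 states:
  m0 = 0 + (rec X. a.b.(X + X) + b.a.(X + X)) has moves ··a··> m1, ··b··> m2
  m1 = b.((rec X. a.b.(X + X) + b.a.(X + X)) + (rec X. a.b.(X + X) + b.a.(X + X))) has moves ··b··> m3
  m2 = a.((rec X. a.b.(X + X) + b.a.(X + X)) + (rec X. a.b.(X + X) + b.a.(X + X))) has moves ··a··> m3
  m3 = (rec X. a.b.(X + X) + b.a.(X + X)) + (rec X. a.b.(X + X) + b.a.(X + X)) has moves ··a··> m1, ··b··> m2
Q's transition system — 4 states:
  n0 = rec X. a.b.(X + X) + b.a.(X + X) has moves ··a··> n1, ··b··> n2
  n1 = b.((rec X. a.b.(X + X) + b.a.(X + X)) + (rec X. a.b.(X + X) + b.a.(X + X))) has moves ··b··> n3
  n2 = a.((rec X. a.b.(X + X) + b.a.(X + X)) + (rec X. a.b.(X + X) + b.a.(X + X))) has moves ··a··> n3
  n3 = (rec X. a.b.(X + X) + b.a.(X + X)) + (rec X. a.b.(X + X) + b.a.(X + X)) has moves ··a··> n1, ··b··> n2
Coarsest stable partition (strong bisimilarity classes):
  B0 = {m0, m3, n0, n3}
  B1 = {m2, n2}
  B2 = {m1, n1}
m0 ∈ B0, n0 ∈ B0 → same block

bisimilar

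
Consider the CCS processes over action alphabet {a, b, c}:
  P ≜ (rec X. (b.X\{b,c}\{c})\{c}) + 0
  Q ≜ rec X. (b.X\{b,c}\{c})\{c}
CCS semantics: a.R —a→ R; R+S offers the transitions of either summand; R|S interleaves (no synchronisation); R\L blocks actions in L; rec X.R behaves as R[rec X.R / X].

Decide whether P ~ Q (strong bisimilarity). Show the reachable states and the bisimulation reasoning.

YES

P's transition system — 2 states:
  m0 = (rec X. (b.X\{b,c}\{c})\{c}) + 0 → =b=> m1
  m1 = (rec X. (b.X\{b,c}\{c})\{c})\{b,c}\{c}\{c} → ∅
Q's transition system — 2 states:
  n0 = rec X. (b.X\{b,c}\{c})\{c} → =b=> n1
  n1 = (rec X. (b.X\{b,c}\{c})\{c})\{b,c}\{c}\{c} → ∅
Bisimilarity quotient blocks:
  B0 = {m0, n0}
  B1 = {m1, n1}
m0 ∈ B0, n0 ∈ B0 → same block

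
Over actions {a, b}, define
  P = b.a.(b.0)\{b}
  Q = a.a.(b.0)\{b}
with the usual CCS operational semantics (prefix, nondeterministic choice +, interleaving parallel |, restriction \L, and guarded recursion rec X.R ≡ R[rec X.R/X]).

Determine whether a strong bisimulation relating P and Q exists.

P ≁ Q

Reachable graph of P (3 states):
  u0 = b.a.(b.0)\{b} :: —b→ u1
  u1 = a.(b.0)\{b} :: —a→ u2
  u2 = (b.0)\{b} :: (no moves)
Reachable graph of Q (3 states):
  v0 = a.a.(b.0)\{b} :: —a→ v1
  v1 = a.(b.0)\{b} :: —a→ v2
  v2 = (b.0)\{b} :: (no moves)
Coarsest stable partition (strong bisimilarity classes):
  B0 = {u0}
  B1 = {u1, v1}
  B2 = {u2, v2}
  B3 = {v0}
u0 ∈ B0, v0 ∈ B3 → different blocks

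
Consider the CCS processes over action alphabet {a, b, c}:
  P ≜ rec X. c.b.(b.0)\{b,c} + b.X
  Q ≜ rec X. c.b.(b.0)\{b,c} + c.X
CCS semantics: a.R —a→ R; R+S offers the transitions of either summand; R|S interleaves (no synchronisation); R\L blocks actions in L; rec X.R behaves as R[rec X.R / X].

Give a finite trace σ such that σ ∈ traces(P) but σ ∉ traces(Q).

LTS(P): 3 reachable states
  p0 = rec X. c.b.(b.0)\{b,c} + b.X ⊢ =b=> p0, =c=> p1
  p1 = b.(b.0)\{b,c} ⊢ =b=> p2
  p2 = (b.0)\{b,c} ⊢ ·
LTS(Q): 3 reachable states
  q0 = rec X. c.b.(b.0)\{b,c} + c.X ⊢ =c=> q0, =c=> q1
  q1 = b.(b.0)\{b,c} ⊢ =b=> q2
  q2 = (b.0)\{b,c} ⊢ ·
Run σ = ⟨b⟩ on P: start {p0}
  step 1 (b): {p0}
  — P admits the full trace.
Run σ = ⟨b⟩ on Q: start {q0}
  step 1 (b): ∅ (Q stuck)

b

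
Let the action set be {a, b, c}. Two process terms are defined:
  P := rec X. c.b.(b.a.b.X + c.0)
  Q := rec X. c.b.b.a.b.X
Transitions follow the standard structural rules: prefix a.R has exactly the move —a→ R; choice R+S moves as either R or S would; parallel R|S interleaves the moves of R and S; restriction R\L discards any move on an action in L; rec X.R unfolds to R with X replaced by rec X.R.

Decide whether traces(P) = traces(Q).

P's transition system — 6 states:
  u0 = rec X. c.b.(b.a.b.X + c.0) → --c--▸ u1
  u1 = b.(b.a.b.(rec X. c.b.(b.a.b.X + c.0)) + c.0) → --b--▸ u2
  u2 = b.a.b.(rec X. c.b.(b.a.b.X + c.0)) + c.0 → --b--▸ u3, --c--▸ u4
  u3 = a.b.(rec X. c.b.(b.a.b.X + c.0)) → --a--▸ u5
  u4 = 0 → ∅
  u5 = b.(rec X. c.b.(b.a.b.X + c.0)) → --b--▸ u0
Q's transition system — 5 states:
  v0 = rec X. c.b.b.a.b.X → --c--▸ v1
  v1 = b.b.a.b.(rec X. c.b.b.a.b.X) → --b--▸ v2
  v2 = b.a.b.(rec X. c.b.b.a.b.X) → --b--▸ v3
  v3 = a.b.(rec X. c.b.b.a.b.X) → --a--▸ v4
  v4 = b.(rec X. c.b.b.a.b.X) → --b--▸ v0
Trace ⟨cbc⟩ through P, begin at {u0}:
  after c @ step 1: {u1}
  after b @ step 2: {u2}
  after c @ step 3: {u4}
  ✓ P
Trace ⟨cbc⟩ through Q, begin at {v0}:
  after c @ step 1: {v1}
  after b @ step 2: {v2}
  after c @ step 3: ∅  — Q cannot continue

traces(P) ≠ traces(Q) — witness ⟨cbc⟩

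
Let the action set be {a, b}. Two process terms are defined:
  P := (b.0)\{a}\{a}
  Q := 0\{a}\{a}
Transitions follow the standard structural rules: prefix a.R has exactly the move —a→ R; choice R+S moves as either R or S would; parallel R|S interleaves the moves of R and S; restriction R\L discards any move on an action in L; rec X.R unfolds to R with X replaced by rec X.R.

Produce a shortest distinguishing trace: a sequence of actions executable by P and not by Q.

b

Reachable graph of P (2 states):
  u0 = (b.0)\{a}\{a} :: —b→ u1
  u1 = 0\{a}\{a} :: stopped
Reachable graph of Q (1 states):
  v0 = 0\{a}\{a} :: stopped
Executing b from P (initial set {u0}):
  [1] b ⇒ {u1}
  ✓ P
Executing b from Q (initial set {v0}):
  [1] b ⇒ ∅ (Q stuck)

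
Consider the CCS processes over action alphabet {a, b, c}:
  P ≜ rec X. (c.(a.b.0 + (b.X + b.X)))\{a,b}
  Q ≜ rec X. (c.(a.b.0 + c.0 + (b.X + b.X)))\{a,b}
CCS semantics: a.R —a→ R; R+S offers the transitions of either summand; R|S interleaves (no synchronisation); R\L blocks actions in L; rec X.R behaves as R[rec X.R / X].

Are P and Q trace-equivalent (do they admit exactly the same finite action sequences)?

P's transition system — 2 states:
  p0 = rec X. (c.(a.b.0 + (b.X + b.X)))\{a,b} has moves -c-> p1
  p1 = (a.b.0 + (b.(rec X. (c.(a.b.0 + (b.X + b.X)))\{a,b}) + b.(rec X. (c.(a.b.0 + (b.X + b.X)))\{a,b})))\{a,b} has moves stopped
Q's transition system — 3 states:
  q0 = rec X. (c.(a.b.0 + c.0 + (b.X + b.X)))\{a,b} has moves -c-> q1
  q1 = (a.b.0 + c.0 + (b.(rec X. (c.(a.b.0 + c.0 + (b.X + b.X)))\{a,b}) + b.(rec X. (c.(a.b.0 + c.0 + (b.X + b.X)))\{a,b})))\{a,b} has moves -c-> q2
  q2 = 0\{a,b} has moves stopped
Run σ = ⟨cc⟩ on Q: start {q0}
  after c @ step 1: {q1}
  after c @ step 2: {q2}
  — Q admits the full trace.
Run σ = ⟨cc⟩ on P: start {p0}
  after c @ step 1: {p1}
  after c @ step 2: ∅ (P stuck)

NO — witness ⟨cc⟩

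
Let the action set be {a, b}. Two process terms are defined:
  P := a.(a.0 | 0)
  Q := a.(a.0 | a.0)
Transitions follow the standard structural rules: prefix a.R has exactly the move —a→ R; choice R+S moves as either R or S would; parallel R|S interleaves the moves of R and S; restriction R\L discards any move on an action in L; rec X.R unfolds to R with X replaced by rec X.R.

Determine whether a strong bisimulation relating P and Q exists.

not bisimilar

LTS(P): 3 reachable states
  m0 = a.(a.0 | 0) has moves —a→ m1
  m1 = a.0 | 0 has moves —a→ m2
  m2 = 0 | 0 has moves ∅
LTS(Q): 5 reachable states
  n0 = a.(a.0 | a.0) has moves —a→ n1
  n1 = a.0 | a.0 has moves —a→ n2, —a→ n3
  n2 = 0 | a.0 has moves —a→ n4
  n3 = a.0 | 0 has moves —a→ n4
  n4 = 0 | 0 has moves ∅
Coarsest stable partition (strong bisimilarity classes):
  B0 = {m0, n1}
  B1 = {m1, n2, n3}
  B2 = {m2, n4}
  B3 = {n0}
m0 ∈ B0, n0 ∈ B3 → different blocks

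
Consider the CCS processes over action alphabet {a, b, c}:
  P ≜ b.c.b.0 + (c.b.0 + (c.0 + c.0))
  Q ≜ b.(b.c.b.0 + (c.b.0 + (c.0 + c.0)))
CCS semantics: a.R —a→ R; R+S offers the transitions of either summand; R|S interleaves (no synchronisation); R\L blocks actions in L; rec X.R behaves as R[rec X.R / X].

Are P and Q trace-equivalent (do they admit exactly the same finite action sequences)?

Reachable graph of P (4 states):
  u0 = b.c.b.0 + (c.b.0 + (c.0 + c.0)) :: -b-> u1, -c-> u2, -c-> u3
  u1 = c.b.0 :: -c-> u3
  u2 = 0 :: deadlocked
  u3 = b.0 :: -b-> u2
Reachable graph of Q (5 states):
  v0 = b.(b.c.b.0 + (c.b.0 + (c.0 + c.0))) :: -b-> v1
  v1 = b.c.b.0 + (c.b.0 + (c.0 + c.0)) :: -b-> v2, -c-> v3, -c-> v4
  v2 = c.b.0 :: -c-> v4
  v3 = 0 :: deadlocked
  v4 = b.0 :: -b-> v3
Executing c from P (initial set {u0}):
  [1] c ⇒ {u2, u3}
  P completes σ.
Executing c from Q (initial set {v0}):
  [1] c ⇒ no successor for Q

trace-distinct — witness ⟨c⟩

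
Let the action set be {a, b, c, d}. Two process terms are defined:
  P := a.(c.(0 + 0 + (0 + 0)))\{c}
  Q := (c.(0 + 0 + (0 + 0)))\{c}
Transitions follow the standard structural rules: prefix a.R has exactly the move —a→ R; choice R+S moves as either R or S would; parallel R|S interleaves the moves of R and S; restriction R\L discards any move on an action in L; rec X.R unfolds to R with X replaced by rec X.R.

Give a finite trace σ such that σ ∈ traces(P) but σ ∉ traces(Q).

LTS(P): 2 reachable states
  m0 = a.(c.(0 + 0 + (0 + 0)))\{c} :: =a=> m1
  m1 = (c.(0 + 0 + (0 + 0)))\{c} :: stopped
LTS(Q): 1 reachable states
  n0 = (c.(0 + 0 + (0 + 0)))\{c} :: stopped
Run σ = ⟨a⟩ on P: start {m0}
  [1] a ⇒ {m1}
  — P admits the full trace.
Run σ = ⟨a⟩ on Q: start {n0}
  [1] a ⇒ ∅  — Q cannot continue

a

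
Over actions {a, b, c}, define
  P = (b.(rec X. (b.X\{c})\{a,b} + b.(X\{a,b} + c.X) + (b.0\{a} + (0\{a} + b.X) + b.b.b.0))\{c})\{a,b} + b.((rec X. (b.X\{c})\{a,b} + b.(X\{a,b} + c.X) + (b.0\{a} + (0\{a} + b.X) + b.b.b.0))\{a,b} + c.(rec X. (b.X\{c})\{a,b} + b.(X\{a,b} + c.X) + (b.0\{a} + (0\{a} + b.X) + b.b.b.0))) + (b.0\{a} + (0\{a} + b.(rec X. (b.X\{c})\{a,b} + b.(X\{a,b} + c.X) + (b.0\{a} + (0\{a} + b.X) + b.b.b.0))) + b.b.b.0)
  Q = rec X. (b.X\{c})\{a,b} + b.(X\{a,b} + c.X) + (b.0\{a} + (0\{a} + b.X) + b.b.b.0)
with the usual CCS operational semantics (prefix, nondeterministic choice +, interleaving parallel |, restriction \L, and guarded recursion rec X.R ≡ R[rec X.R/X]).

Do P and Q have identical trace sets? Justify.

P's transition system — 7 states:
  u0 = (b.(rec X. (b.X\{c})\{a,b} + b.(X\{a,b} + c.X) + (b.0\{a} + (0\{a} + b.X) + b.b.b.0))\{c})\{a,b} + b.((rec X. (b.X\{c})\{a,b} + b.(X\{a,b} + c.X) + (b.0\{a} + (0\{a} + b.X) + b.b.b.0))\{a,b} + c.(rec X. (b.X\{c})\{a,b} + b.(X\{a,b} + c.X) + (b.0\{a} + (0\{a} + b.X) + b.b.b.0))) + (b.0\{a} + (0\{a} + b.(rec X. (b.X\{c})\{a,b} + b.(X\{a,b} + c.X) + (b.0\{a} + (0\{a} + b.X) + b.b.b.0))) + b.b.b.0) | —b→ u1, —b→ u2, —b→ u3, —b→ u4
  u1 = (rec X. (b.X\{c})\{a,b} + b.(X\{a,b} + c.X) + (b.0\{a} + (0\{a} + b.X) + b.b.b.0))\{a,b} + c.(rec X. (b.X\{c})\{a,b} + b.(X\{a,b} + c.X) + (b.0\{a} + (0\{a} + b.X) + b.b.b.0)) | —c→ u4
  u2 = 0\{a} | ·
  u3 = b.b.0 | —b→ u5
  u4 = rec X. (b.X\{c})\{a,b} + b.(X\{a,b} + c.X) + (b.0\{a} + (0\{a} + b.X) + b.b.b.0) | —b→ u1, —b→ u2, —b→ u3, —b→ u4
  u5 = b.0 | —b→ u6
  u6 = 0 | ·
Q's transition system — 6 states:
  v0 = rec X. (b.X\{c})\{a,b} + b.(X\{a,b} + c.X) + (b.0\{a} + (0\{a} + b.X) + b.b.b.0) | —b→ v0, —b→ v1, —b→ v2, —b→ v3
  v1 = (rec X. (b.X\{c})\{a,b} + b.(X\{a,b} + c.X) + (b.0\{a} + (0\{a} + b.X) + b.b.b.0))\{a,b} + c.(rec X. (b.X\{c})\{a,b} + b.(X\{a,b} + c.X) + (b.0\{a} + (0\{a} + b.X) + b.b.b.0)) | —c→ v0
  v2 = 0\{a} | ·
  v3 = b.b.0 | —b→ v4
  v4 = b.0 | —b→ v5
  v5 = 0 | ·
Bisimilarity quotient blocks:
  B0 = {u0, u4, v0}
  B1 = {u3, v3}
  B2 = {u5, v4}
  B3 = {u2, u6, v2, v5}
  B4 = {u1, v1}
u0 ∈ B0, v0 ∈ B0 → same block
Bisimilar ⇒ trace-equivalent.

trace-equivalent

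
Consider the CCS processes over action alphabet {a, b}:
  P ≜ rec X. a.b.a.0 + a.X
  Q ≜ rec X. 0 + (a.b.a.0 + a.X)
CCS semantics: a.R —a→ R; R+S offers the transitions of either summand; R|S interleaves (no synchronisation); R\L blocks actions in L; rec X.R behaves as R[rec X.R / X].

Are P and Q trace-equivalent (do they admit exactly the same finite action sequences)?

trace-equivalent

LTS(P): 4 reachable states
  p0 = rec X. a.b.a.0 + a.X | —a→ p0, —a→ p1
  p1 = b.a.0 | —b→ p2
  p2 = a.0 | —a→ p3
  p3 = 0 | deadlocked
LTS(Q): 4 reachable states
  q0 = rec X. 0 + (a.b.a.0 + a.X) | —a→ q0, —a→ q1
  q1 = b.a.0 | —b→ q2
  q2 = a.0 | —a→ q3
  q3 = 0 | deadlocked
Partition-refinement fixed point:
  B0 = {p0, q0}
  B1 = {p1, q1}
  B2 = {p2, q2}
  B3 = {p3, q3}
p0 ∈ B0, q0 ∈ B0 → same block
Bisimilar ⇒ trace-equivalent.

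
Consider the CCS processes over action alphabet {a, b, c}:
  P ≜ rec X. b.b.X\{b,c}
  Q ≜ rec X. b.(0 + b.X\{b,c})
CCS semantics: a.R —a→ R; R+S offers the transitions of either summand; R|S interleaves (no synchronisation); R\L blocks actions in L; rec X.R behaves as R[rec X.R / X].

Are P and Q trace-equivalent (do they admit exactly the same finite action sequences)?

YES

P's transition system — 3 states:
  u0 = rec X. b.b.X\{b,c} | -b-> u1
  u1 = b.(rec X. b.b.X\{b,c})\{b,c} | -b-> u2
  u2 = (rec X. b.b.X\{b,c})\{b,c} | ·
Q's transition system — 3 states:
  v0 = rec X. b.(0 + b.X\{b,c}) | -b-> v1
  v1 = 0 + b.(rec X. b.(0 + b.X\{b,c}))\{b,c} | -b-> v2
  v2 = (rec X. b.(0 + b.X\{b,c}))\{b,c} | ·
Bisimilarity quotient blocks:
  B0 = {u0, v0}
  B1 = {u1, v1}
  B2 = {u2, v2}
u0 ∈ B0, v0 ∈ B0 → same block
Bisimilar ⇒ trace-equivalent.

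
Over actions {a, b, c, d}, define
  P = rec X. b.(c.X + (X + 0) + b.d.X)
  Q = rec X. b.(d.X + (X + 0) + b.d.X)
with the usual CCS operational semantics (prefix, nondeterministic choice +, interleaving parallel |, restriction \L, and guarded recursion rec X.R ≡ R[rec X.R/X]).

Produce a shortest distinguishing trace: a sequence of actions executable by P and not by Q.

LTS(P): 3 reachable states
  u0 = rec X. b.(c.X + (X + 0) + b.d.X) | ··b··> u1
  u1 = c.(rec X. b.(c.X + (X + 0) + b.d.X)) + ((rec X. b.(c.X + (X + 0) + b.d.X)) + 0) + b.d.(rec X. b.(c.X + (X + 0) + b.d.X)) | ··b··> u1, ··b··> u2, ··c··> u0
  u2 = d.(rec X. b.(c.X + (X + 0) + b.d.X)) | ··d··> u0
LTS(Q): 3 reachable states
  v0 = rec X. b.(d.X + (X + 0) + b.d.X) | ··b··> v1
  v1 = d.(rec X. b.(d.X + (X + 0) + b.d.X)) + ((rec X. b.(d.X + (X + 0) + b.d.X)) + 0) + b.d.(rec X. b.(d.X + (X + 0) + b.d.X)) | ··b··> v1, ··b··> v2, ··d··> v0
  v2 = d.(rec X. b.(d.X + (X + 0) + b.d.X)) | ··d··> v0
Run σ = ⟨bc⟩ on P: start {u0}
  step 1 (b): {u1}
  step 2 (c): {u0}
  — P admits the full trace.
Run σ = ⟨bc⟩ on Q: start {v0}
  step 1 (b): {v1}
  step 2 (c): no successor for Q

bc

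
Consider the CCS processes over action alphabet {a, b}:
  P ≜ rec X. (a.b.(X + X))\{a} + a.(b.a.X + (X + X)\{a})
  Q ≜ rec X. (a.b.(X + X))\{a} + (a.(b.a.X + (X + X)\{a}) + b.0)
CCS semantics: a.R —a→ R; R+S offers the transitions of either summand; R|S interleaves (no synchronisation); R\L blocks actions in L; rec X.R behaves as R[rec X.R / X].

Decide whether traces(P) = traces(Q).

LTS(P): 3 reachable states
  s0 = rec X. (a.b.(X + X))\{a} + a.(b.a.X + (X + X)\{a}) | -a-> s1
  s1 = b.a.(rec X. (a.b.(X + X))\{a} + a.(b.a.X + (X + X)\{a})) + ((rec X. (a.b.(X + X))\{a} + a.(b.a.X + (X + X)\{a})) + (rec X. (a.b.(X + X))\{a} + a.(b.a.X + (X + X)\{a})))\{a} | -b-> s2
  s2 = a.(rec X. (a.b.(X + X))\{a} + a.(b.a.X + (X + X)\{a})) | -a-> s0
LTS(Q): 5 reachable states
  t0 = rec X. (a.b.(X + X))\{a} + (a.(b.a.X + (X + X)\{a}) + b.0) | -a-> t1, -b-> t2
  t1 = b.a.(rec X. (a.b.(X + X))\{a} + (a.(b.a.X + (X + X)\{a}) + b.0)) + ((rec X. (a.b.(X + X))\{a} + (a.(b.a.X + (X + X)\{a}) + b.0)) + (rec X. (a.b.(X + X))\{a} + (a.(b.a.X + (X + X)\{a}) + b.0)))\{a} | -b-> t3, -b-> t4
  t2 = 0 | ∅
  t3 = 0\{a} | ∅
  t4 = a.(rec X. (a.b.(X + X))\{a} + (a.(b.a.X + (X + X)\{a}) + b.0)) | -a-> t0
Trace ⟨b⟩ through Q, begin at {t0}:
  [1] b ⇒ {t2}
  Q completes σ.
Trace ⟨b⟩ through P, begin at {s0}:
  [1] b ⇒ ∅ (P stuck)

NO — witness ⟨b⟩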